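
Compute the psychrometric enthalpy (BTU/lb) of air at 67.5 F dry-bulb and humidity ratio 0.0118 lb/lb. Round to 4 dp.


h = 0.24*67.5 + 0.0118*(1061+0.444*67.5) = 29.0734 BTU/lb

29.0734 BTU/lb


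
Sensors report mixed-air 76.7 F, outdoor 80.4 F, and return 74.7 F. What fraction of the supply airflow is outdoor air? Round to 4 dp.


frac = (76.7 - 74.7) / (80.4 - 74.7) = 0.3509

0.3509


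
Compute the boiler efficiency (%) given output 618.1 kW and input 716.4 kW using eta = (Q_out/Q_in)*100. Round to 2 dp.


eta = (618.1/716.4)*100 = 86.28 %

86.28 %


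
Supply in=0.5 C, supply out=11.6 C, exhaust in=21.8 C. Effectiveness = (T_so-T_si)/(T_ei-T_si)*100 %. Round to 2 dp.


eff = (11.6-0.5)/(21.8-0.5)*100 = 52.11 %

52.11 %


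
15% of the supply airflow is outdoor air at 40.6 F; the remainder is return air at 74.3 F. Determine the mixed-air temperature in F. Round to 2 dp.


T_mix = 0.15*40.6 + 0.85*74.3 = 69.25 F

69.25 F


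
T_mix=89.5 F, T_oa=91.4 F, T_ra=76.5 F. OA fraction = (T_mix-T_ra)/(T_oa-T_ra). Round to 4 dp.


frac = (89.5 - 76.5) / (91.4 - 76.5) = 0.8725

0.8725


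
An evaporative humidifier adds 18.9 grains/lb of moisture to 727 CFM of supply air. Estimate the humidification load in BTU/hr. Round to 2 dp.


Q = 0.68 * 727 * 18.9 = 9343.40 BTU/hr

9343.40 BTU/hr


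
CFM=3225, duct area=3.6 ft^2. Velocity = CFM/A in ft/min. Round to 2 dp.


V = 3225 / 3.6 = 895.83 ft/min

895.83 ft/min


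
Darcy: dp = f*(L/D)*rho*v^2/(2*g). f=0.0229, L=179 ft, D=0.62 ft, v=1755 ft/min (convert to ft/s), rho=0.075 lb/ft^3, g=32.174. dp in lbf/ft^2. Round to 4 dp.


v_fps = 1755/60 = 29.25 ft/s
dp = 0.0229*(179/0.62)*0.075*29.25^2/(2*32.174) = 6.5929 lbf/ft^2

6.5929 lbf/ft^2


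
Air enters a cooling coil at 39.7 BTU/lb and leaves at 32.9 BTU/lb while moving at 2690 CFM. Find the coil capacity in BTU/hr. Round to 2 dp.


Q = 4.5 * 2690 * (39.7 - 32.9) = 82314.00 BTU/hr

82314.00 BTU/hr


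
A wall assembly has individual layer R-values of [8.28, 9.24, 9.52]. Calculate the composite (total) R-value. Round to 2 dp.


R_total = 8.28 + 9.24 + 9.52 = 27.04

27.04


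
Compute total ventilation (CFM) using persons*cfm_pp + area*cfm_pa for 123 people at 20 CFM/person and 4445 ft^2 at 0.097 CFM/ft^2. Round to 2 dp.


Total = 123*20 + 4445*0.097 = 2891.17 CFM

2891.17 CFM


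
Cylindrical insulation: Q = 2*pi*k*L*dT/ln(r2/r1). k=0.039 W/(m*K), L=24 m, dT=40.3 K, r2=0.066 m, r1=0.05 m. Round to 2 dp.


Q = 2*pi*0.039*24*40.3/ln(0.066/0.05) = 853.67 W

853.67 W


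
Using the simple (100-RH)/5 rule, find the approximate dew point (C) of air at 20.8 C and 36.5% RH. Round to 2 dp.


Td = 20.8 - (100-36.5)/5 = 8.10 C

8.10 C


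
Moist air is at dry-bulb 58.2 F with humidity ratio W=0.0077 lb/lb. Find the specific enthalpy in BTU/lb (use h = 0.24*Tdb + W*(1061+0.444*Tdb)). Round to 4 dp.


h = 0.24*58.2 + 0.0077*(1061+0.444*58.2) = 22.3367 BTU/lb

22.3367 BTU/lb


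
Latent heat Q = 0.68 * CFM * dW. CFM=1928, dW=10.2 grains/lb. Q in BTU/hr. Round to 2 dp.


Q = 0.68 * 1928 * 10.2 = 13372.61 BTU/hr

13372.61 BTU/hr


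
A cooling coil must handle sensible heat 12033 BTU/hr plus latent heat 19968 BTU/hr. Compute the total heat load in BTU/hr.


Qt = 12033 + 19968 = 32001 BTU/hr

32001 BTU/hr


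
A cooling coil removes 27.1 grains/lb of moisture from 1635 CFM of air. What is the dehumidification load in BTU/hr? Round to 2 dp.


Q = 0.68 * 1635 * 27.1 = 30129.78 BTU/hr

30129.78 BTU/hr


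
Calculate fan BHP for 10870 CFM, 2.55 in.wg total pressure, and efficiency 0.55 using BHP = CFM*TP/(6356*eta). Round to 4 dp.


BHP = 10870 * 2.55 / (6356 * 0.55) = 7.9291 hp

7.9291 hp


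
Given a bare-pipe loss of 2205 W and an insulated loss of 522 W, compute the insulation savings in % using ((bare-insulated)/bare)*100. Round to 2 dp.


Savings = ((2205-522)/2205)*100 = 76.33 %

76.33 %


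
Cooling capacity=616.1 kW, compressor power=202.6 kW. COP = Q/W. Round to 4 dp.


COP = 616.1 / 202.6 = 3.0410

3.0410


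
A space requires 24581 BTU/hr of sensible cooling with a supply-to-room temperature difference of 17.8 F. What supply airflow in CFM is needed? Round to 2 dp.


CFM = 24581 / (1.08 * 17.8) = 1278.66

1278.66 CFM


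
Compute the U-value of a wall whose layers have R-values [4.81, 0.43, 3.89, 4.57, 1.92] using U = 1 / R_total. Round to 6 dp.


R_total = 4.81 + 0.43 + 3.89 + 4.57 + 1.92 = 15.62
U = 1/15.62 = 0.064020

0.064020


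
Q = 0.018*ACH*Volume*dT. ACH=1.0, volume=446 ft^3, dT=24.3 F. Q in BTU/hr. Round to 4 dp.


Q = 0.018 * 1.0 * 446 * 24.3 = 195.0804 BTU/hr

195.0804 BTU/hr


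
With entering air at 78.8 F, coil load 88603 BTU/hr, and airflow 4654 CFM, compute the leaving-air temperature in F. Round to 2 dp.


dT = 88603/(1.08*4654) = 17.6278
T_leave = 78.8 - 17.6278 = 61.17 F

61.17 F


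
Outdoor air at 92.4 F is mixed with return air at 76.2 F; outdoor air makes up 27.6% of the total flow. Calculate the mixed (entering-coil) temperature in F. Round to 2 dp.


T_mix = 76.2 + (27.6/100)*(92.4-76.2) = 80.67 F

80.67 F


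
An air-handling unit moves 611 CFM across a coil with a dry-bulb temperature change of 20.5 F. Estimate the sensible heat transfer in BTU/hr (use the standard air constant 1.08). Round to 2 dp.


Q = 1.08 * 611 * 20.5 = 13527.54 BTU/hr

13527.54 BTU/hr


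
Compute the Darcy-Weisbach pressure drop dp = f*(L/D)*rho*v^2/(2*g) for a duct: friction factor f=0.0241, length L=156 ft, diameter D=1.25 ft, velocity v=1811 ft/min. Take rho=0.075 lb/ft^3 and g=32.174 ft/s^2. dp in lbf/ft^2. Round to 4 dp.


v_fps = 1811/60 = 30.1833 ft/s
dp = 0.0241*(156/1.25)*0.075*30.1833^2/(2*32.174) = 3.1937 lbf/ft^2

3.1937 lbf/ft^2


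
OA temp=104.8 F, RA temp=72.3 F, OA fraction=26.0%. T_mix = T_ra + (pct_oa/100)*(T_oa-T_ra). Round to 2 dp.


T_mix = 72.3 + (26.0/100)*(104.8-72.3) = 80.75 F

80.75 F


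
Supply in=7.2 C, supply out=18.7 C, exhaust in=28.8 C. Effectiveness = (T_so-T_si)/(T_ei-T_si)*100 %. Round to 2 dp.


eff = (18.7-7.2)/(28.8-7.2)*100 = 53.24 %

53.24 %


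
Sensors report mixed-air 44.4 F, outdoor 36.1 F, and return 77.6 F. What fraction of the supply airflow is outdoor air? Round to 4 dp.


frac = (44.4 - 77.6) / (36.1 - 77.6) = 0.8000

0.8000


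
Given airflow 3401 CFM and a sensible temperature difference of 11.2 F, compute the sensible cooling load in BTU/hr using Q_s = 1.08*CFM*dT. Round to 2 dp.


Q = 1.08 * 3401 * 11.2 = 41138.50 BTU/hr

41138.50 BTU/hr


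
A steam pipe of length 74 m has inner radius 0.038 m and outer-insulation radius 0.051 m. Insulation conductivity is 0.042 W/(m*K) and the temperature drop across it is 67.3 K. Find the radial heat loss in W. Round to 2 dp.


Q = 2*pi*0.042*74*67.3/ln(0.051/0.038) = 4466.58 W

4466.58 W


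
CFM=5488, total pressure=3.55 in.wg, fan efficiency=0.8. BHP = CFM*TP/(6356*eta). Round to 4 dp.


BHP = 5488 * 3.55 / (6356 * 0.8) = 3.8315 hp

3.8315 hp


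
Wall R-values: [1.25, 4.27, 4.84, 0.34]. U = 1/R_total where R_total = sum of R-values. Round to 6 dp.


R_total = 1.25 + 4.27 + 4.84 + 0.34 = 10.70
U = 1/10.70 = 0.093458

0.093458


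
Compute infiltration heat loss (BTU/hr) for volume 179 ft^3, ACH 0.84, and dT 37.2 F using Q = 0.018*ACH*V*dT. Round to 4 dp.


Q = 0.018 * 0.84 * 179 * 37.2 = 100.6811 BTU/hr

100.6811 BTU/hr


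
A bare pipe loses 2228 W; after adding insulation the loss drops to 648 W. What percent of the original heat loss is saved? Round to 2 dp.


Savings = ((2228-648)/2228)*100 = 70.92 %

70.92 %


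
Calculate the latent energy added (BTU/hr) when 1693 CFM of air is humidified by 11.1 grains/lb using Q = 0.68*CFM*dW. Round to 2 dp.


Q = 0.68 * 1693 * 11.1 = 12778.76 BTU/hr

12778.76 BTU/hr


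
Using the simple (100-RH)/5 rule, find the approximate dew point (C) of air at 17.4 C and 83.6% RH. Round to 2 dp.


Td = 17.4 - (100-83.6)/5 = 14.12 C

14.12 C


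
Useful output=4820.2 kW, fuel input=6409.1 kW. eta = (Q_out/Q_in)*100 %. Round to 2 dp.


eta = (4820.2/6409.1)*100 = 75.21 %

75.21 %


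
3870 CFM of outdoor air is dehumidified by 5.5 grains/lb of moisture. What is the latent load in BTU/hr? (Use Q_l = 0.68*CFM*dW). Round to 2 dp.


Q = 0.68 * 3870 * 5.5 = 14473.80 BTU/hr

14473.80 BTU/hr


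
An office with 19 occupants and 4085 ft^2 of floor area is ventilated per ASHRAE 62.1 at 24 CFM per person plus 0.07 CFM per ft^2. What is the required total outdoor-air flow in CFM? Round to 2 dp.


Total = 19*24 + 4085*0.07 = 741.95 CFM

741.95 CFM


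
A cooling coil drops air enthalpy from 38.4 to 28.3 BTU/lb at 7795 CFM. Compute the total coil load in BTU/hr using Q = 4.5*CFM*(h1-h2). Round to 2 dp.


Q = 4.5 * 7795 * (38.4 - 28.3) = 354282.75 BTU/hr

354282.75 BTU/hr


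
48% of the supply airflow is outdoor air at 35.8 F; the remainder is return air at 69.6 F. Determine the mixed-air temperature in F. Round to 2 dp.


T_mix = 0.48*35.8 + 0.52*69.6 = 53.38 F

53.38 F


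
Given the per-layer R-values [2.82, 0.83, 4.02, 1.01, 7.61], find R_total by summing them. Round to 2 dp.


R_total = 2.82 + 0.83 + 4.02 + 1.01 + 7.61 = 16.29

16.29


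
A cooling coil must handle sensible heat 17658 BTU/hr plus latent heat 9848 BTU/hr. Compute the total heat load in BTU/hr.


Qt = 17658 + 9848 = 27506 BTU/hr

27506 BTU/hr


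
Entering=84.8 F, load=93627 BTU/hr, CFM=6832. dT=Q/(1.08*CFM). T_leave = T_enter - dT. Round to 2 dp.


dT = 93627/(1.08*6832) = 12.6891
T_leave = 84.8 - 12.6891 = 72.11 F

72.11 F


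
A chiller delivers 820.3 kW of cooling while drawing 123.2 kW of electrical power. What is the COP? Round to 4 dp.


COP = 820.3 / 123.2 = 6.6583

6.6583


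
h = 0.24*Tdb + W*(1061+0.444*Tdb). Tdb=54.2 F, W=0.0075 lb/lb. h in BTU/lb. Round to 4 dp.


h = 0.24*54.2 + 0.0075*(1061+0.444*54.2) = 21.1460 BTU/lb

21.1460 BTU/lb


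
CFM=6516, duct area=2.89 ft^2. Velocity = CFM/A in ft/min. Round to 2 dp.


V = 6516 / 2.89 = 2254.67 ft/min

2254.67 ft/min


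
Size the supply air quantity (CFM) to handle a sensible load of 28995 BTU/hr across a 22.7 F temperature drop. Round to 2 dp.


CFM = 28995 / (1.08 * 22.7) = 1182.70

1182.70 CFM


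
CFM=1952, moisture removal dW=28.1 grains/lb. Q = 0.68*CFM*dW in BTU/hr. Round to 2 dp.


Q = 0.68 * 1952 * 28.1 = 37298.82 BTU/hr

37298.82 BTU/hr


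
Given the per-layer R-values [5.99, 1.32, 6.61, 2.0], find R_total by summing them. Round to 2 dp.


R_total = 5.99 + 1.32 + 6.61 + 2.0 = 15.92

15.92


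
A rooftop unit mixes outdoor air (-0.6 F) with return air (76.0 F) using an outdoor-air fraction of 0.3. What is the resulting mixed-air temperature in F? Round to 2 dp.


T_mix = 0.3*(-0.6) + 0.7*76.0 = 53.02 F

53.02 F


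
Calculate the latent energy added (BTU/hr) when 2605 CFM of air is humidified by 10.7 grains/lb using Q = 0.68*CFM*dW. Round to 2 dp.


Q = 0.68 * 2605 * 10.7 = 18953.98 BTU/hr

18953.98 BTU/hr


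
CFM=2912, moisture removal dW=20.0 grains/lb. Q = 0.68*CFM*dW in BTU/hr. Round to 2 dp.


Q = 0.68 * 2912 * 20.0 = 39603.20 BTU/hr

39603.20 BTU/hr


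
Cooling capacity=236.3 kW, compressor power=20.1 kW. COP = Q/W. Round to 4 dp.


COP = 236.3 / 20.1 = 11.7562

11.7562


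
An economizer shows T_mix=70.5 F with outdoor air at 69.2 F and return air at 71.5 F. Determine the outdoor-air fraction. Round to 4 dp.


frac = (70.5 - 71.5) / (69.2 - 71.5) = 0.4348

0.4348


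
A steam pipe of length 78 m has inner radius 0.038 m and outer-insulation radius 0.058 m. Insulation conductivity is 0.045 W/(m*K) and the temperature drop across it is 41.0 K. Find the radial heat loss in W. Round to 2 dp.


Q = 2*pi*0.045*78*41.0/ln(0.058/0.038) = 2138.34 W

2138.34 W


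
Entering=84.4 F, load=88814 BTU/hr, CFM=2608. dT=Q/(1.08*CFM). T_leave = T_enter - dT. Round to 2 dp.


dT = 88814/(1.08*2608) = 31.5319
T_leave = 84.4 - 31.5319 = 52.87 F

52.87 F


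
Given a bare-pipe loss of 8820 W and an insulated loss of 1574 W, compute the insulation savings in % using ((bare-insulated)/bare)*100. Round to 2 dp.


Savings = ((8820-1574)/8820)*100 = 82.15 %

82.15 %


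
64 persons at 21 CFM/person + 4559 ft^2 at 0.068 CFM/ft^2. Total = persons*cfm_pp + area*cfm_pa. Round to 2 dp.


Total = 64*21 + 4559*0.068 = 1654.01 CFM

1654.01 CFM


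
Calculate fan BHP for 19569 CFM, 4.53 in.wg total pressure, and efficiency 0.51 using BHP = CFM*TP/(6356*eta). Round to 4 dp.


BHP = 19569 * 4.53 / (6356 * 0.51) = 27.3472 hp

27.3472 hp


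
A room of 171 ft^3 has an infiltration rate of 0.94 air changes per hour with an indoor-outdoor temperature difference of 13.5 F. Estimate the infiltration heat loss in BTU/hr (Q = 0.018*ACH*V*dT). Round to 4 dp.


Q = 0.018 * 0.94 * 171 * 13.5 = 39.0598 BTU/hr

39.0598 BTU/hr


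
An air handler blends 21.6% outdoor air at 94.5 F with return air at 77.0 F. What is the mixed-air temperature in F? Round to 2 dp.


T_mix = 77.0 + (21.6/100)*(94.5-77.0) = 80.78 F

80.78 F


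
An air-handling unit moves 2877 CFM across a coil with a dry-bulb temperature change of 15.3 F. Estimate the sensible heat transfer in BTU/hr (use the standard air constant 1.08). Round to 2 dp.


Q = 1.08 * 2877 * 15.3 = 47539.55 BTU/hr

47539.55 BTU/hr


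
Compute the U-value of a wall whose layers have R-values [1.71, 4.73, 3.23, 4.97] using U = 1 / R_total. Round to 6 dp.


R_total = 1.71 + 4.73 + 3.23 + 4.97 = 14.64
U = 1/14.64 = 0.068306

0.068306


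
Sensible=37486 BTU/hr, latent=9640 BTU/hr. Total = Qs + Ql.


Qt = 37486 + 9640 = 47126 BTU/hr

47126 BTU/hr


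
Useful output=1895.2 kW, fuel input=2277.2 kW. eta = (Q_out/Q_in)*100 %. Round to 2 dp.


eta = (1895.2/2277.2)*100 = 83.23 %

83.23 %


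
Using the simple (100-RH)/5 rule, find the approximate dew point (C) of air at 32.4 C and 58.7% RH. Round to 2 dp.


Td = 32.4 - (100-58.7)/5 = 24.14 C

24.14 C


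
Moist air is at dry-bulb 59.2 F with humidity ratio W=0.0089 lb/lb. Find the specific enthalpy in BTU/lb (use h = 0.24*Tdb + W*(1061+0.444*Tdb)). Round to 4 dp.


h = 0.24*59.2 + 0.0089*(1061+0.444*59.2) = 23.8848 BTU/lb

23.8848 BTU/lb


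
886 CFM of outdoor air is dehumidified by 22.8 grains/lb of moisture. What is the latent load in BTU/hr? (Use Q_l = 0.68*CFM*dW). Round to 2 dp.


Q = 0.68 * 886 * 22.8 = 13736.54 BTU/hr

13736.54 BTU/hr


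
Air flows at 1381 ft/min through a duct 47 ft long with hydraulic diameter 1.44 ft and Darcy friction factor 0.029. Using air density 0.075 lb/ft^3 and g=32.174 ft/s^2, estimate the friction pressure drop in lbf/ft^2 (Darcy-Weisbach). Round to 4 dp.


v_fps = 1381/60 = 23.0167 ft/s
dp = 0.029*(47/1.44)*0.075*23.0167^2/(2*32.174) = 0.5844 lbf/ft^2

0.5844 lbf/ft^2


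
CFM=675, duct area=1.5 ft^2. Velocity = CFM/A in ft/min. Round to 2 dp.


V = 675 / 1.5 = 450.00 ft/min

450.00 ft/min


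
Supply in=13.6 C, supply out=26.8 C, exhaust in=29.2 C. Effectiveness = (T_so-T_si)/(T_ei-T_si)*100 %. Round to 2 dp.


eff = (26.8-13.6)/(29.2-13.6)*100 = 84.62 %

84.62 %


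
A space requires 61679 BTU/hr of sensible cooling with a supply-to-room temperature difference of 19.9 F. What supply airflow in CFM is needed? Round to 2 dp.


CFM = 61679 / (1.08 * 19.9) = 2869.86

2869.86 CFM


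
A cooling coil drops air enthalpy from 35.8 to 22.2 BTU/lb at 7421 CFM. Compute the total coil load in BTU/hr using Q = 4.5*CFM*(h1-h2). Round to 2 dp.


Q = 4.5 * 7421 * (35.8 - 22.2) = 454165.20 BTU/hr

454165.20 BTU/hr


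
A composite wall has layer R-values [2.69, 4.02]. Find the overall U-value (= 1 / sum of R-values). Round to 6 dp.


R_total = 2.69 + 4.02 = 6.71
U = 1/6.71 = 0.149031

0.149031


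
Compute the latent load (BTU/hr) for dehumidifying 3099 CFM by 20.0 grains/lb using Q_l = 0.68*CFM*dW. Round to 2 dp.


Q = 0.68 * 3099 * 20.0 = 42146.40 BTU/hr

42146.40 BTU/hr


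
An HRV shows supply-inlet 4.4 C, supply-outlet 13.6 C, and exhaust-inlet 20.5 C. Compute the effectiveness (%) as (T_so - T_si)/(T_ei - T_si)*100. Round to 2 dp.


eff = (13.6-4.4)/(20.5-4.4)*100 = 57.14 %

57.14 %


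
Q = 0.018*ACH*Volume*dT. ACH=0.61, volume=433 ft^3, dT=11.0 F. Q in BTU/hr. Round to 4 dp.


Q = 0.018 * 0.61 * 433 * 11.0 = 52.2977 BTU/hr

52.2977 BTU/hr


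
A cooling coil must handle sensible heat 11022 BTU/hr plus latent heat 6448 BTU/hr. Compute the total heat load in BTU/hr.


Qt = 11022 + 6448 = 17470 BTU/hr

17470 BTU/hr


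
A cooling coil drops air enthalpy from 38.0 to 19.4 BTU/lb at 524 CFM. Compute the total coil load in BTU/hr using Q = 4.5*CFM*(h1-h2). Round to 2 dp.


Q = 4.5 * 524 * (38.0 - 19.4) = 43858.80 BTU/hr

43858.80 BTU/hr


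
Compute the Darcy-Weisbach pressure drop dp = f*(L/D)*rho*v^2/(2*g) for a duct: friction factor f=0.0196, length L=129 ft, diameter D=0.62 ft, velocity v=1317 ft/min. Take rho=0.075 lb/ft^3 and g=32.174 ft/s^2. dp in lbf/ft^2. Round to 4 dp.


v_fps = 1317/60 = 21.95 ft/s
dp = 0.0196*(129/0.62)*0.075*21.95^2/(2*32.174) = 2.2901 lbf/ft^2

2.2901 lbf/ft^2


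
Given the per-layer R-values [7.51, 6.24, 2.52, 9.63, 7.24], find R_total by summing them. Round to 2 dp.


R_total = 7.51 + 6.24 + 2.52 + 9.63 + 7.24 = 33.14

33.14


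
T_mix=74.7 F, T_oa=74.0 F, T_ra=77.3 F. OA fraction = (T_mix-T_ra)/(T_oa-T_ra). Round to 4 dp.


frac = (74.7 - 77.3) / (74.0 - 77.3) = 0.7879

0.7879


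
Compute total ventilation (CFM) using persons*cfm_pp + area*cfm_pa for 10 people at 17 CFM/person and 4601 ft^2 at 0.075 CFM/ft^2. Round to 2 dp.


Total = 10*17 + 4601*0.075 = 515.08 CFM

515.08 CFM


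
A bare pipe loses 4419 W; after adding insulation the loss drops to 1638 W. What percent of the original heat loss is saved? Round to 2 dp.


Savings = ((4419-1638)/4419)*100 = 62.93 %

62.93 %


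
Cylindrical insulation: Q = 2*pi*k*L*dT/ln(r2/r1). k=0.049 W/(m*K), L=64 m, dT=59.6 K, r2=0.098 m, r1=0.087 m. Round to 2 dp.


Q = 2*pi*0.049*64*59.6/ln(0.098/0.087) = 9863.67 W

9863.67 W


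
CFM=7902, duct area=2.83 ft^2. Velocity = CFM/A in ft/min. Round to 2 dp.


V = 7902 / 2.83 = 2792.23 ft/min

2792.23 ft/min


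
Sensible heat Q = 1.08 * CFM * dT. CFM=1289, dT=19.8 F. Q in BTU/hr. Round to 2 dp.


Q = 1.08 * 1289 * 19.8 = 27563.98 BTU/hr

27563.98 BTU/hr


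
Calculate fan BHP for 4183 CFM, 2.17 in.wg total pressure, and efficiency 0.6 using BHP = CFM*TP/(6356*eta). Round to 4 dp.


BHP = 4183 * 2.17 / (6356 * 0.6) = 2.3802 hp

2.3802 hp


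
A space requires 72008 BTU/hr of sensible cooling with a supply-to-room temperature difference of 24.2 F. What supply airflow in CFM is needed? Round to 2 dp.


CFM = 72008 / (1.08 * 24.2) = 2755.13

2755.13 CFM


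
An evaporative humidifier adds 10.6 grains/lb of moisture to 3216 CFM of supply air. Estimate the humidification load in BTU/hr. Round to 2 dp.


Q = 0.68 * 3216 * 10.6 = 23180.93 BTU/hr

23180.93 BTU/hr


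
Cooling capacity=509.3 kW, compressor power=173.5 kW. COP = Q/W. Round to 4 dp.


COP = 509.3 / 173.5 = 2.9354

2.9354


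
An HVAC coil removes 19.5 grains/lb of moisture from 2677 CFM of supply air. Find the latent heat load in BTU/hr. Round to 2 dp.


Q = 0.68 * 2677 * 19.5 = 35497.02 BTU/hr

35497.02 BTU/hr


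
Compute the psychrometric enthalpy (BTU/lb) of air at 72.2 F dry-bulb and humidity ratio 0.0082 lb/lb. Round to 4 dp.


h = 0.24*72.2 + 0.0082*(1061+0.444*72.2) = 26.2911 BTU/lb

26.2911 BTU/lb


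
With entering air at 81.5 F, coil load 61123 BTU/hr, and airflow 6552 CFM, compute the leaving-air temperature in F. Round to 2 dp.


dT = 61123/(1.08*6552) = 8.6379
T_leave = 81.5 - 8.6379 = 72.86 F

72.86 F


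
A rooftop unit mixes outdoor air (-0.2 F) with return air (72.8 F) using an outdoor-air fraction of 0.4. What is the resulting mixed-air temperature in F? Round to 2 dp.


T_mix = 0.4*(-0.2) + 0.6*72.8 = 43.60 F

43.60 F


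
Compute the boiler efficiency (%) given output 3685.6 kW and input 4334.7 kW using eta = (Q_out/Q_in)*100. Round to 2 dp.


eta = (3685.6/4334.7)*100 = 85.03 %

85.03 %


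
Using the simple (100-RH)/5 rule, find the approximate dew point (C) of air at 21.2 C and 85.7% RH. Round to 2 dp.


Td = 21.2 - (100-85.7)/5 = 18.34 C

18.34 C


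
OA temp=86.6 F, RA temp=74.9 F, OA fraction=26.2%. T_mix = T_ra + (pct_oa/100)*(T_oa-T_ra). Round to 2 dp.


T_mix = 74.9 + (26.2/100)*(86.6-74.9) = 77.97 F

77.97 F


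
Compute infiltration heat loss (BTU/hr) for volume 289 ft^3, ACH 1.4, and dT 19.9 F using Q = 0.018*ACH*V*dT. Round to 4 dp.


Q = 0.018 * 1.4 * 289 * 19.9 = 144.9277 BTU/hr

144.9277 BTU/hr


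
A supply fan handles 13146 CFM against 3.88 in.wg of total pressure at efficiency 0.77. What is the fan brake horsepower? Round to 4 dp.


BHP = 13146 * 3.88 / (6356 * 0.77) = 10.4220 hp

10.4220 hp


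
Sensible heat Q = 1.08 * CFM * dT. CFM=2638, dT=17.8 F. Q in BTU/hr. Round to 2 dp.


Q = 1.08 * 2638 * 17.8 = 50712.91 BTU/hr

50712.91 BTU/hr


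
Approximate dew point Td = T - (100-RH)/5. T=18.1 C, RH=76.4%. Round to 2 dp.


Td = 18.1 - (100-76.4)/5 = 13.38 C

13.38 C


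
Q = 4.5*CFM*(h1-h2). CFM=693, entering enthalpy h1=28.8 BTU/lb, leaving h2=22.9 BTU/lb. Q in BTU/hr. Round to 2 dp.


Q = 4.5 * 693 * (28.8 - 22.9) = 18399.15 BTU/hr

18399.15 BTU/hr


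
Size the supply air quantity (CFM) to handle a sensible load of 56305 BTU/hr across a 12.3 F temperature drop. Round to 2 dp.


CFM = 56305 / (1.08 * 12.3) = 4238.56

4238.56 CFM


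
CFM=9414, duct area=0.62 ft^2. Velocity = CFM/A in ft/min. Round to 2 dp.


V = 9414 / 0.62 = 15183.87 ft/min

15183.87 ft/min


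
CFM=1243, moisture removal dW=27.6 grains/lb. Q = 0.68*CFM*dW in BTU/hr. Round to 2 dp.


Q = 0.68 * 1243 * 27.6 = 23328.62 BTU/hr

23328.62 BTU/hr


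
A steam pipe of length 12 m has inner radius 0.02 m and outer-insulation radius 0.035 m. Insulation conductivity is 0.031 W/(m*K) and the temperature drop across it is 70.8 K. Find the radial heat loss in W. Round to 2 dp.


Q = 2*pi*0.031*12*70.8/ln(0.035/0.02) = 295.71 W

295.71 W


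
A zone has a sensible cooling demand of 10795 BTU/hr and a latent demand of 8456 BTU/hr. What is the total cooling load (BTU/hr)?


Qt = 10795 + 8456 = 19251 BTU/hr

19251 BTU/hr


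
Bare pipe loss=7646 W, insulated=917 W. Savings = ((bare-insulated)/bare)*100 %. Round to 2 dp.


Savings = ((7646-917)/7646)*100 = 88.01 %

88.01 %


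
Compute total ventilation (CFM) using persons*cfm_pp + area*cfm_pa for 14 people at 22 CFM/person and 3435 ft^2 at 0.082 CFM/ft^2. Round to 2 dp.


Total = 14*22 + 3435*0.082 = 589.67 CFM

589.67 CFM


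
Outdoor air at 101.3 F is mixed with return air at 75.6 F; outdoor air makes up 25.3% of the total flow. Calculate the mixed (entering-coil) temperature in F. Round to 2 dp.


T_mix = 75.6 + (25.3/100)*(101.3-75.6) = 82.10 F

82.10 F


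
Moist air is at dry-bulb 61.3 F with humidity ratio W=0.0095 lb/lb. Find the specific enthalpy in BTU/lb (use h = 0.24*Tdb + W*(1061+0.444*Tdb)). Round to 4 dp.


h = 0.24*61.3 + 0.0095*(1061+0.444*61.3) = 25.0501 BTU/lb

25.0501 BTU/lb


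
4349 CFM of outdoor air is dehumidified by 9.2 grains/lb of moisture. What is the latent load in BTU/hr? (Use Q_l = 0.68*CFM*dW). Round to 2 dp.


Q = 0.68 * 4349 * 9.2 = 27207.34 BTU/hr

27207.34 BTU/hr


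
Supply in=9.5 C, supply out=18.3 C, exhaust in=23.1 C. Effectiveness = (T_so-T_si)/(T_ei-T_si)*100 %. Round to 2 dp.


eff = (18.3-9.5)/(23.1-9.5)*100 = 64.71 %

64.71 %


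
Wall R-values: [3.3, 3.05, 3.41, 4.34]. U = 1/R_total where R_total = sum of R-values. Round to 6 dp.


R_total = 3.3 + 3.05 + 3.41 + 4.34 = 14.10
U = 1/14.10 = 0.070922

0.070922


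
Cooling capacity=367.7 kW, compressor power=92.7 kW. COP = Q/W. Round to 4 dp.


COP = 367.7 / 92.7 = 3.9666

3.9666


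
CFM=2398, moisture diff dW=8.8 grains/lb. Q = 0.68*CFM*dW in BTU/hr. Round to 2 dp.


Q = 0.68 * 2398 * 8.8 = 14349.63 BTU/hr

14349.63 BTU/hr


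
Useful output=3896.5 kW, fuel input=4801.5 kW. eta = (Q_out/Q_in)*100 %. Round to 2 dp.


eta = (3896.5/4801.5)*100 = 81.15 %

81.15 %


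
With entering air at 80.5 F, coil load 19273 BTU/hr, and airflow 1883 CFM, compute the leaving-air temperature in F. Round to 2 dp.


dT = 19273/(1.08*1883) = 9.4771
T_leave = 80.5 - 9.4771 = 71.02 F

71.02 F


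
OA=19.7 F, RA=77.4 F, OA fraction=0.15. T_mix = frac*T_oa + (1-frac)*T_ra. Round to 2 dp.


T_mix = 0.15*19.7 + 0.85*77.4 = 68.75 F

68.75 F


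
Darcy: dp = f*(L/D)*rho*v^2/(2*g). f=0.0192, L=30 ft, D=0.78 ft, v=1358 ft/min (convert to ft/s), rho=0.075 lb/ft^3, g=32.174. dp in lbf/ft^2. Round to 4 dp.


v_fps = 1358/60 = 22.6333 ft/s
dp = 0.0192*(30/0.78)*0.075*22.6333^2/(2*32.174) = 0.4409 lbf/ft^2

0.4409 lbf/ft^2


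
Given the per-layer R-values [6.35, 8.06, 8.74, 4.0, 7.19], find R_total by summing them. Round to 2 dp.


R_total = 6.35 + 8.06 + 8.74 + 4.0 + 7.19 = 34.34

34.34


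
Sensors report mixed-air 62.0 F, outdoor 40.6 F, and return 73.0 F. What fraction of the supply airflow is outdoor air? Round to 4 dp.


frac = (62.0 - 73.0) / (40.6 - 73.0) = 0.3395

0.3395


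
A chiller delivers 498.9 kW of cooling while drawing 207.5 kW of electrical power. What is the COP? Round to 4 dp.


COP = 498.9 / 207.5 = 2.4043

2.4043


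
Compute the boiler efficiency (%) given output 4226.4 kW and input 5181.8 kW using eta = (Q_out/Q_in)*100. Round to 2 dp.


eta = (4226.4/5181.8)*100 = 81.56 %

81.56 %


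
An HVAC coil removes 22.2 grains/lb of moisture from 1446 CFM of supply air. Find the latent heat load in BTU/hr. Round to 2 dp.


Q = 0.68 * 1446 * 22.2 = 21828.82 BTU/hr

21828.82 BTU/hr


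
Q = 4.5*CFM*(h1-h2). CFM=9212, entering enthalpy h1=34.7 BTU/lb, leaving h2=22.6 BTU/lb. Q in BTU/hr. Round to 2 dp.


Q = 4.5 * 9212 * (34.7 - 22.6) = 501593.40 BTU/hr

501593.40 BTU/hr


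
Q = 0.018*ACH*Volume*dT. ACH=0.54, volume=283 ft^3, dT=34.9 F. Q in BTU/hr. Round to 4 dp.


Q = 0.018 * 0.54 * 283 * 34.9 = 96.0015 BTU/hr

96.0015 BTU/hr


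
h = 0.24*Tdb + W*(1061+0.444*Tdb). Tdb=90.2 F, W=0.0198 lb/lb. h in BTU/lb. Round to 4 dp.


h = 0.24*90.2 + 0.0198*(1061+0.444*90.2) = 43.4488 BTU/lb

43.4488 BTU/lb


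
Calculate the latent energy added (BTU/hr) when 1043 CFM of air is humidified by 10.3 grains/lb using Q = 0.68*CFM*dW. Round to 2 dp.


Q = 0.68 * 1043 * 10.3 = 7305.17 BTU/hr

7305.17 BTU/hr


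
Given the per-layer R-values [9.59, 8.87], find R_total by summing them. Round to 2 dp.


R_total = 9.59 + 8.87 = 18.46

18.46


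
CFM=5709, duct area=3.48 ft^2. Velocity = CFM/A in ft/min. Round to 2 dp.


V = 5709 / 3.48 = 1640.52 ft/min

1640.52 ft/min


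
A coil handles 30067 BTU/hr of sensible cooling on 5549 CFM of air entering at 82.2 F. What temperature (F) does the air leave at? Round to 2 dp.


dT = 30067/(1.08*5549) = 5.0171
T_leave = 82.2 - 5.0171 = 77.18 F

77.18 F


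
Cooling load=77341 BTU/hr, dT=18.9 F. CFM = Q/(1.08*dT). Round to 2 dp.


CFM = 77341 / (1.08 * 18.9) = 3789.00

3789.00 CFM


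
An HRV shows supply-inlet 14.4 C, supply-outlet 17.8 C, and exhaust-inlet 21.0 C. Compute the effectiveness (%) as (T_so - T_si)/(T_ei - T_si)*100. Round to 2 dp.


eff = (17.8-14.4)/(21.0-14.4)*100 = 51.52 %

51.52 %


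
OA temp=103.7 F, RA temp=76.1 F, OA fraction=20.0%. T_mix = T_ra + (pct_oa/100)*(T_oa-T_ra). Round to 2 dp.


T_mix = 76.1 + (20.0/100)*(103.7-76.1) = 81.62 F

81.62 F


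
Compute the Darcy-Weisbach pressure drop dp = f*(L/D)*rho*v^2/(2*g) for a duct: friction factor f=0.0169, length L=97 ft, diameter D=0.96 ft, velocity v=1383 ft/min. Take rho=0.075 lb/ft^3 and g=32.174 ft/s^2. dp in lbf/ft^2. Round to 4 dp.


v_fps = 1383/60 = 23.05 ft/s
dp = 0.0169*(97/0.96)*0.075*23.05^2/(2*32.174) = 1.0574 lbf/ft^2

1.0574 lbf/ft^2


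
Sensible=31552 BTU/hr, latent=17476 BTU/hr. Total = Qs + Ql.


Qt = 31552 + 17476 = 49028 BTU/hr

49028 BTU/hr


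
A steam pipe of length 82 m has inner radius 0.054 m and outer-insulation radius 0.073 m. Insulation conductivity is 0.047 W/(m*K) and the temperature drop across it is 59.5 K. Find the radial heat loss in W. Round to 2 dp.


Q = 2*pi*0.047*82*59.5/ln(0.073/0.054) = 4779.22 W

4779.22 W


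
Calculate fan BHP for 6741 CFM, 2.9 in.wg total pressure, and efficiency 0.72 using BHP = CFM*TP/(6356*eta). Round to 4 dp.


BHP = 6741 * 2.9 / (6356 * 0.72) = 4.2718 hp

4.2718 hp


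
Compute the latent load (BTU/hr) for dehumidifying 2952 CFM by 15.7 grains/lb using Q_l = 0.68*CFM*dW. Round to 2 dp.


Q = 0.68 * 2952 * 15.7 = 31515.55 BTU/hr

31515.55 BTU/hr


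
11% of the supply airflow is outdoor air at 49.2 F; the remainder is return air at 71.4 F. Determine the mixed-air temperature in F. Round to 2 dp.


T_mix = 0.11*49.2 + 0.89*71.4 = 68.96 F

68.96 F


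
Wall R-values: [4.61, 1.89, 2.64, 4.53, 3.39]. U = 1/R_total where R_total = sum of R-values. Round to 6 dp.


R_total = 4.61 + 1.89 + 2.64 + 4.53 + 3.39 = 17.06
U = 1/17.06 = 0.058617

0.058617


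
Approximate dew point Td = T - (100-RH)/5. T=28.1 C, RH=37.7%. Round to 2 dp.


Td = 28.1 - (100-37.7)/5 = 15.64 C

15.64 C


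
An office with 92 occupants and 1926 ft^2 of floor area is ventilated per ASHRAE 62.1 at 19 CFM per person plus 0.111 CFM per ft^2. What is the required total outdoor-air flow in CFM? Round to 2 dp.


Total = 92*19 + 1926*0.111 = 1961.79 CFM

1961.79 CFM


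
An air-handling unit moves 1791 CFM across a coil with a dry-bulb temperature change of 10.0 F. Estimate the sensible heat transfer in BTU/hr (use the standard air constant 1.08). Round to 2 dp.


Q = 1.08 * 1791 * 10.0 = 19342.80 BTU/hr

19342.80 BTU/hr


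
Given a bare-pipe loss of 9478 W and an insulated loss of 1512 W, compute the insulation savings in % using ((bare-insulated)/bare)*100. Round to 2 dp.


Savings = ((9478-1512)/9478)*100 = 84.05 %

84.05 %


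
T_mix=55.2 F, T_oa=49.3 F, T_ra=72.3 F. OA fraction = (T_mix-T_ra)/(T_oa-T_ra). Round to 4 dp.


frac = (55.2 - 72.3) / (49.3 - 72.3) = 0.7435

0.7435


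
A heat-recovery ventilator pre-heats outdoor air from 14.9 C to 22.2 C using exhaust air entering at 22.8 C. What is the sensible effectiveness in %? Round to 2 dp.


eff = (22.2-14.9)/(22.8-14.9)*100 = 92.41 %

92.41 %


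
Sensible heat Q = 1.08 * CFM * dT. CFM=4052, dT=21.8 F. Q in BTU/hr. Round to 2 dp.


Q = 1.08 * 4052 * 21.8 = 95400.29 BTU/hr

95400.29 BTU/hr


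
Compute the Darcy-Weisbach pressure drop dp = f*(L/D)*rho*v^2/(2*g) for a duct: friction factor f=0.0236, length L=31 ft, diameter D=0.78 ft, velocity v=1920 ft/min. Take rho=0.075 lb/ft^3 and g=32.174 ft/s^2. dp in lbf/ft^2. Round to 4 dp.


v_fps = 1920/60 = 32.0 ft/s
dp = 0.0236*(31/0.78)*0.075*32.0^2/(2*32.174) = 1.1195 lbf/ft^2

1.1195 lbf/ft^2


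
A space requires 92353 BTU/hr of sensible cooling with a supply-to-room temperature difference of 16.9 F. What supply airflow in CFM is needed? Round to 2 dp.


CFM = 92353 / (1.08 * 16.9) = 5059.88

5059.88 CFM


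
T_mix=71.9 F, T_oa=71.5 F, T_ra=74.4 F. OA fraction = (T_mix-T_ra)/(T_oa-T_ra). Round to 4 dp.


frac = (71.9 - 74.4) / (71.5 - 74.4) = 0.8621

0.8621


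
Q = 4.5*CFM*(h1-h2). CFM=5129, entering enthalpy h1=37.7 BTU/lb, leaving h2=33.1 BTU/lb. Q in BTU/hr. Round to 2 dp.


Q = 4.5 * 5129 * (37.7 - 33.1) = 106170.30 BTU/hr

106170.30 BTU/hr


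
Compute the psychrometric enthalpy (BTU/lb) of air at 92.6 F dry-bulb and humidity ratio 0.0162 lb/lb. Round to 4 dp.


h = 0.24*92.6 + 0.0162*(1061+0.444*92.6) = 40.0783 BTU/lb

40.0783 BTU/lb


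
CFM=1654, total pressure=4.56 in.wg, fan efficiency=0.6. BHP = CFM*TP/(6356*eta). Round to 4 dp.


BHP = 1654 * 4.56 / (6356 * 0.6) = 1.9777 hp

1.9777 hp


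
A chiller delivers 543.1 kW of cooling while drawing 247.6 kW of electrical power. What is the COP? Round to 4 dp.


COP = 543.1 / 247.6 = 2.1935

2.1935


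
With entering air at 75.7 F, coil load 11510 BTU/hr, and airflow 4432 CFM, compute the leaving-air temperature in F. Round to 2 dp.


dT = 11510/(1.08*4432) = 2.4046
T_leave = 75.7 - 2.4046 = 73.30 F

73.30 F


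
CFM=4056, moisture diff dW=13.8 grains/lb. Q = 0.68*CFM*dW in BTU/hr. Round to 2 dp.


Q = 0.68 * 4056 * 13.8 = 38061.50 BTU/hr

38061.50 BTU/hr


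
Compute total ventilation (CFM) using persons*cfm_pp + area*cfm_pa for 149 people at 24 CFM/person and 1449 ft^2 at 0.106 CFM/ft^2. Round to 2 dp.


Total = 149*24 + 1449*0.106 = 3729.59 CFM

3729.59 CFM


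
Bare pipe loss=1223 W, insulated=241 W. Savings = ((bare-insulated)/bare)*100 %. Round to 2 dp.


Savings = ((1223-241)/1223)*100 = 80.29 %

80.29 %


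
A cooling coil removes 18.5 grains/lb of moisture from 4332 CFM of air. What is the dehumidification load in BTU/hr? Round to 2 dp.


Q = 0.68 * 4332 * 18.5 = 54496.56 BTU/hr

54496.56 BTU/hr


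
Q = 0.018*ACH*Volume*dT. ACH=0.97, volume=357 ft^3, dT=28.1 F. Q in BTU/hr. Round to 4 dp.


Q = 0.018 * 0.97 * 357 * 28.1 = 175.1535 BTU/hr

175.1535 BTU/hr


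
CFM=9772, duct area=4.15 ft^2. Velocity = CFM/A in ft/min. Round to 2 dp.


V = 9772 / 4.15 = 2354.70 ft/min

2354.70 ft/min


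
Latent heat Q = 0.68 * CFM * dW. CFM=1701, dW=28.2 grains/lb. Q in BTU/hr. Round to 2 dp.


Q = 0.68 * 1701 * 28.2 = 32618.38 BTU/hr

32618.38 BTU/hr


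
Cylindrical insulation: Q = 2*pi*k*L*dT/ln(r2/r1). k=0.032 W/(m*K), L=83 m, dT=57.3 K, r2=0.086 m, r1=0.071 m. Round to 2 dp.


Q = 2*pi*0.032*83*57.3/ln(0.086/0.071) = 4989.01 W

4989.01 W


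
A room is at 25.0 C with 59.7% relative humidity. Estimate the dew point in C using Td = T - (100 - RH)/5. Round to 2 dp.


Td = 25.0 - (100-59.7)/5 = 16.94 C

16.94 C


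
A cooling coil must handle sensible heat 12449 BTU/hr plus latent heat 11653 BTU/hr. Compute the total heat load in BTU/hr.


Qt = 12449 + 11653 = 24102 BTU/hr

24102 BTU/hr


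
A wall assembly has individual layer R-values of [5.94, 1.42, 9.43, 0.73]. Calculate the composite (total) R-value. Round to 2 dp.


R_total = 5.94 + 1.42 + 9.43 + 0.73 = 17.52

17.52


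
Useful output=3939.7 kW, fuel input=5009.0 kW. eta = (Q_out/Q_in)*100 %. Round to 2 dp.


eta = (3939.7/5009.0)*100 = 78.65 %

78.65 %


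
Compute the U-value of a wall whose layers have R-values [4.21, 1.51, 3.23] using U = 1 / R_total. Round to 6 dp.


R_total = 4.21 + 1.51 + 3.23 = 8.95
U = 1/8.95 = 0.111732

0.111732


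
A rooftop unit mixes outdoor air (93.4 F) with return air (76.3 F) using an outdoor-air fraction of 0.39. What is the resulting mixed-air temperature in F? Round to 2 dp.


T_mix = 0.39*93.4 + 0.61*76.3 = 82.97 F

82.97 F


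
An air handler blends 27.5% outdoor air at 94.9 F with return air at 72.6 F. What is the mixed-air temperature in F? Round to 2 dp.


T_mix = 72.6 + (27.5/100)*(94.9-72.6) = 78.73 F

78.73 F


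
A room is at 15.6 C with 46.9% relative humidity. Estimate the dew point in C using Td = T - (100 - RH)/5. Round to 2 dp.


Td = 15.6 - (100-46.9)/5 = 4.98 C

4.98 C


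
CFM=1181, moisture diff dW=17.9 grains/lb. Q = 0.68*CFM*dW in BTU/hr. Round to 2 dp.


Q = 0.68 * 1181 * 17.9 = 14375.13 BTU/hr

14375.13 BTU/hr


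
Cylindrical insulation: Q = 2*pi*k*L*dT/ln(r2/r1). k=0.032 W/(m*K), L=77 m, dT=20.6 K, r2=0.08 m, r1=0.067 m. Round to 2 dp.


Q = 2*pi*0.032*77*20.6/ln(0.08/0.067) = 1798.44 W

1798.44 W


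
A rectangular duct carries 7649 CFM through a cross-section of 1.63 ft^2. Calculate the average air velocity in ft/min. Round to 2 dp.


V = 7649 / 1.63 = 4692.64 ft/min

4692.64 ft/min


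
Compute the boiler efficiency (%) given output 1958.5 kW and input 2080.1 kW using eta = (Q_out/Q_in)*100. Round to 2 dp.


eta = (1958.5/2080.1)*100 = 94.15 %

94.15 %


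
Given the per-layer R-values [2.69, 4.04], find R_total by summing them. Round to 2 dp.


R_total = 2.69 + 4.04 = 6.73

6.73


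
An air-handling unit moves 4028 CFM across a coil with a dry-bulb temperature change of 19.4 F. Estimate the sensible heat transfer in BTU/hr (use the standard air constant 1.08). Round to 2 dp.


Q = 1.08 * 4028 * 19.4 = 84394.66 BTU/hr

84394.66 BTU/hr


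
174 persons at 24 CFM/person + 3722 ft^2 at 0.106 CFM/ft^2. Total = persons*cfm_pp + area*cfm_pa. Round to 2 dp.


Total = 174*24 + 3722*0.106 = 4570.53 CFM

4570.53 CFM


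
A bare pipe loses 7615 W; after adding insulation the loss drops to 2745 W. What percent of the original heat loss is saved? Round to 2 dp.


Savings = ((7615-2745)/7615)*100 = 63.95 %

63.95 %


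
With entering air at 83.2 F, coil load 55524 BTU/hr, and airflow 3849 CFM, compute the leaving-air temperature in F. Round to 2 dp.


dT = 55524/(1.08*3849) = 13.3570
T_leave = 83.2 - 13.3570 = 69.84 F

69.84 F


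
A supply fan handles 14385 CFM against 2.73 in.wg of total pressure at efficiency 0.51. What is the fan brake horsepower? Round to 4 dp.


BHP = 14385 * 2.73 / (6356 * 0.51) = 12.1149 hp

12.1149 hp


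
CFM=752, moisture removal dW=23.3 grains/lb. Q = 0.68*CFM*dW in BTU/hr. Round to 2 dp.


Q = 0.68 * 752 * 23.3 = 11914.69 BTU/hr

11914.69 BTU/hr


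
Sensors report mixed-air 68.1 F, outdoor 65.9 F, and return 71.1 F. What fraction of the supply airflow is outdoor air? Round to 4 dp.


frac = (68.1 - 71.1) / (65.9 - 71.1) = 0.5769

0.5769


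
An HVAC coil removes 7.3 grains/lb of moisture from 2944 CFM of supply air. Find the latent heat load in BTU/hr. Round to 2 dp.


Q = 0.68 * 2944 * 7.3 = 14614.02 BTU/hr

14614.02 BTU/hr


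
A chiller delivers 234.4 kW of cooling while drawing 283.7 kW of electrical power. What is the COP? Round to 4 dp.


COP = 234.4 / 283.7 = 0.8262

0.8262


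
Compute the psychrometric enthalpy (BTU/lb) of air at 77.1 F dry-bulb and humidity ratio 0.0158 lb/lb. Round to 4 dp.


h = 0.24*77.1 + 0.0158*(1061+0.444*77.1) = 35.8087 BTU/lb

35.8087 BTU/lb


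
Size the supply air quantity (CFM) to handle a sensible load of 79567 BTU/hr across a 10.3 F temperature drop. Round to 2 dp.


CFM = 79567 / (1.08 * 10.3) = 7152.73

7152.73 CFM


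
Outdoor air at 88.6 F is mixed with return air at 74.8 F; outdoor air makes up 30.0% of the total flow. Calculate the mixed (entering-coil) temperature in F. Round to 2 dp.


T_mix = 74.8 + (30.0/100)*(88.6-74.8) = 78.94 F

78.94 F


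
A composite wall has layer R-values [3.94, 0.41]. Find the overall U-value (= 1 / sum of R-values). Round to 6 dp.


R_total = 3.94 + 0.41 = 4.35
U = 1/4.35 = 0.229885

0.229885


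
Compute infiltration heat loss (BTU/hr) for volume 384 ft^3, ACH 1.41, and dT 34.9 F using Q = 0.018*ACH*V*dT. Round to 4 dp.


Q = 0.018 * 1.41 * 384 * 34.9 = 340.1326 BTU/hr

340.1326 BTU/hr


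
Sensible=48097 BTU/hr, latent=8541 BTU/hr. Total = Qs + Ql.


Qt = 48097 + 8541 = 56638 BTU/hr

56638 BTU/hr


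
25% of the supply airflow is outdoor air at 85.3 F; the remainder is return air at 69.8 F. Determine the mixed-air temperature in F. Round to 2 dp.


T_mix = 0.25*85.3 + 0.75*69.8 = 73.68 F

73.68 F


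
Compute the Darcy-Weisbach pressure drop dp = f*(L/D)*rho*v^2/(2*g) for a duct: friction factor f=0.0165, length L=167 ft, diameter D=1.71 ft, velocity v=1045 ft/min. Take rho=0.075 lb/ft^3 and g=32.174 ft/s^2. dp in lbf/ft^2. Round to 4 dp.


v_fps = 1045/60 = 17.4167 ft/s
dp = 0.0165*(167/1.71)*0.075*17.4167^2/(2*32.174) = 0.5697 lbf/ft^2

0.5697 lbf/ft^2
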